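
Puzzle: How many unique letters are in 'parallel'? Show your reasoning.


Unique letters in 'parallel': {a, e, l, p, r} = 5 distinct letters.

5


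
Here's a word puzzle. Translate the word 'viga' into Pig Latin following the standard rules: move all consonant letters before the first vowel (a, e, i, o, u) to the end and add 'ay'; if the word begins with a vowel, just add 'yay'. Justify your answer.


'viga': move consonant cluster 'v' to end and add 'ay': 'igavay'.

igavay


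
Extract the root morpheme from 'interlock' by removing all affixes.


Remove prefix 'inter' from 'interlock' to get root 'lock'.

lock


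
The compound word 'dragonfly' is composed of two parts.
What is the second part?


Split 'dragonfly' into 'dragon' + 'fly'. The second part is 'fly'.

fly


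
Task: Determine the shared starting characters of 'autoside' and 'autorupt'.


Compare from the start: 4 characters match: 'auto'. Mismatch at position 5: 's' vs 'r'.

auto


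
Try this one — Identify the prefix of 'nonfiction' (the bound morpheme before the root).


The word 'nonfiction' = 'non' (prefix) + 'fiction' (root). The prefix is 'non'.

non


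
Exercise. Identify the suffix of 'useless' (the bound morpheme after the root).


The word 'useless' = 'use' (root) + '-less' (suffix). The suffix is '-less'.

less


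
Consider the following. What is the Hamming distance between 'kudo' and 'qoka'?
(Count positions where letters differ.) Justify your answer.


Alignment:
Position 1: 'k' vs 'q' = DIFFER
Position 2: 'u' vs 'o' = DIFFER
Position 3: 'd' vs 'k' = DIFFER
Position 4: 'o' vs 'a' = DIFFER
Total differences: 4

4


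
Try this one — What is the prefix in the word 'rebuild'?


The word 'rebuild' = 're' (prefix) + 'build' (root). The prefix is 're'.

re


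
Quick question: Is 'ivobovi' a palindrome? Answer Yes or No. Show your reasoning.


Forward: 'ivobovi'
Reversed: 'ivobovi'
They are identical.

Yes


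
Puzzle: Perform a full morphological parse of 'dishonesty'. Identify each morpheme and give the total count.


Step 1: Identify prefix: 'dis' (meaning: not/apart)
Step 2: Identify root: 'honest'
Step 3: Identify suffix(es): 'y'
Decomposition: dis- (prefix: not/apart) + honest (root) + -y (suffix: quality)
Total morphemes: 3

3 morphemes (dis- (prefix: not/apart) + honest (root) + -y (suffix: quality))


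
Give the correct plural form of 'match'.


Apply rule: Add -es (sibilant/fricative ending). 'match' becomes 'matches'.

matches


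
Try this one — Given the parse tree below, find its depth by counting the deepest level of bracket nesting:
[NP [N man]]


Count bracket nesting levels:
'[' at pos 0: depth = 1
'[' at pos 4: depth = 2
Maximum depth reached: 2

2


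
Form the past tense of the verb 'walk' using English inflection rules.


Apply rule: Add -ed. 'walk' becomes 'walked'.

walked


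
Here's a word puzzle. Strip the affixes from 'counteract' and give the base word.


Remove prefix 'counter' from 'counteract' to get root 'act'.

act


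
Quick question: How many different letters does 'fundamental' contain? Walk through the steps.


Unique letters in 'fundamental': {a, d, e, f, l, m, n, t, u} = 9 distinct letters.

9


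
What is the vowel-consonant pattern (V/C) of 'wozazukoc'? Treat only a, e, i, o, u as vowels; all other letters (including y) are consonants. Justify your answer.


Letter mapping: w = C, o = V, z = C, a = V, z = C, u = V, k = C, o = V, c = C.

CVCVCVCVC


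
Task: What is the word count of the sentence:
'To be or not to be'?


Split into words: To | be | or | not | to | be = 6 words.

6


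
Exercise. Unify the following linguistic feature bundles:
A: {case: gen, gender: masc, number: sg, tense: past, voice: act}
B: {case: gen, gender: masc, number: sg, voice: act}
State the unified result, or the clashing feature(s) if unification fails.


Compare features:
case: A=gen vs B=gen -> unified: gen
gender: A=masc vs B=masc -> unified: masc
number: A=sg vs B=sg -> unified: sg
tense: A=past vs B=_ -> unified: past
voice: A=act vs B=act -> unified: act
No clashes found.

Unified: {case: gen, gender: masc, number: sg, tense: past, voice: act}


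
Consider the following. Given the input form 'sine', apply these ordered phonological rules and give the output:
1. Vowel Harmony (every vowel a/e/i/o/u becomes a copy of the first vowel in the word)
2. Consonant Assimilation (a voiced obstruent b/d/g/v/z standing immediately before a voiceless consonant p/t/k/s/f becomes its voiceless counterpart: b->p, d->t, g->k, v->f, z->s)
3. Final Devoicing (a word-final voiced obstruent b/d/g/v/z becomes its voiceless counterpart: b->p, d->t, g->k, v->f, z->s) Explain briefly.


Starting form: 'sine'
Rule 1: Vowel Harmony: all vowels become 'i' (matching first vowel). 'sine' -> 'sini'
Rule 2: Consonant Assimilation: no voiced obstruent (b/d/g/v/z) stands immediately before a voiceless consonant (p/t/k/s/f). No change.
Rule 3: Final Devoicing: the word ends in the vowel 'i', not a consonant. No change.
Final form: 'sini'

sini


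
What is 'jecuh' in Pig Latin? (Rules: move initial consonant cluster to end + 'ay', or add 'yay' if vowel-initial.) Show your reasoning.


'jecuh': move consonant cluster 'j' to end and add 'ay': 'ecuhjay'.

ecuhjay


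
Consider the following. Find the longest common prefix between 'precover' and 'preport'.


Compare from the start: 3 characters match: 'pre'. Mismatch at position 4: 'c' vs 'p'.

pre


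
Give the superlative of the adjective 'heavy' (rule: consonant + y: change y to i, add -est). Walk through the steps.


Apply superlative formation (consonant + y: change y to i, add -est): 'heavy' -> 'heaviest'.

heaviest


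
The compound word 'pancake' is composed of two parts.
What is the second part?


Split 'pancake' into 'pan' + 'cake'. The second part is 'cake'.

cake


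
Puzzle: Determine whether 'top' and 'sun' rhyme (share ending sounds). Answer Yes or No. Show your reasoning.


Rime (stressed vowel + following sounds) of 'top': -op = /ɒp/
Rime of 'sun': -un = /ʌn/
/ɒp/ and /ʌn/ are different ending sounds, so the words do not rhyme.

No


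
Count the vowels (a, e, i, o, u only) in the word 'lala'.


Vowels in 'lala': a, a = 2 vowels.

2


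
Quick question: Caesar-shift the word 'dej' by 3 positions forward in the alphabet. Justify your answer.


Shift each letter by 3: d -> g, e -> h, j -> m. Result: 'ghm'.

ghm


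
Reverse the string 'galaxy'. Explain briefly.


Reverse 'galaxy' character by character: 'yxalag'.

yxalag


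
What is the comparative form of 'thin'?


Apply comparative formation (double final consonant, add -er): 'thin' -> 'thinner'.

thinner


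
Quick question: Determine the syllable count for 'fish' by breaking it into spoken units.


Break 'fish' into syllables: fish -> fish = 1 syllable

1 syllable


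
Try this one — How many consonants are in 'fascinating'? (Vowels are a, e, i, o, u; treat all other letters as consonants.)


Consonants in 'fascinating': f, s, c, n, t, n, g = 7 consonants.

7


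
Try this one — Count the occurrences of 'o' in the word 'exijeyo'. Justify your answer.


Letter 'o' in 'exijeyo': found at position(s) 7 = 1 occurrence(s).

1


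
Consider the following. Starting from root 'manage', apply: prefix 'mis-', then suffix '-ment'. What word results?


Step 1: Add prefix 'mis-' to 'manage' = 'mismanage'
Step 2: Add suffix '-ment' to 'mismanage' = 'mismanagement'

mismanagement


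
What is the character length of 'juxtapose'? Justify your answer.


Spell out 'juxtapose' and number each letter: j(1), u(2), x(3), t(4), a(5), p(6), o(7), s(8), e(9). Total: 9 letters.

9


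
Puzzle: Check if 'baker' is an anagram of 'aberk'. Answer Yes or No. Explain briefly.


Sorted letters of 'baker': 'abekr'
Sorted letters of 'aberk': 'abekr'
They match.

Yes


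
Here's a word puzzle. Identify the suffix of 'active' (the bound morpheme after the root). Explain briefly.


The word 'active' = 'act' (root) + '-ive' (suffix). The suffix is '-ive'.

ive


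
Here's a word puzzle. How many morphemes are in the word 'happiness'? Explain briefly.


Decomposition: happy (root) + -ness (suffix) = 2 morpheme(s)

2 morphemes


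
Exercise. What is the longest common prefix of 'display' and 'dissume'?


Compare from the start: 3 characters match: 'dis'. Mismatch at position 4: 'p' vs 's'.

dis


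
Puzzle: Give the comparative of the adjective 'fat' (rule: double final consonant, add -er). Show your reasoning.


Apply comparative formation (double final consonant, add -er): 'fat' -> 'fatter'.

fatter


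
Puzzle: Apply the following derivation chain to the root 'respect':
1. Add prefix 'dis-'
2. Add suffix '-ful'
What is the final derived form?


Step 1: Add prefix 'dis-' to 'respect' = 'disrespect'
Step 2: Add suffix '-ful' to 'disrespect' = 'disrespectful'

disrespectful


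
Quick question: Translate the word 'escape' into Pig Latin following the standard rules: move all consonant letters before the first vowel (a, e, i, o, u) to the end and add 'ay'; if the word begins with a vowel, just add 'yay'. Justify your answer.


'escape' starts with a vowel, so add 'yay': 'escapeyay'.

escapeyay


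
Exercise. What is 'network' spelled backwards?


Reverse 'network' character by character: 'krowten'.

krowten


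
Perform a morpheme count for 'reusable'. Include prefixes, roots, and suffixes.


Decomposition: re- (prefix) + use (root) + -able (suffix) = 3 morpheme(s)

3 morphemes


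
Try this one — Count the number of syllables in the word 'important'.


Break 'important' into syllables: im-por-tant -> im | por | tant = 3 syllables

3 syllables


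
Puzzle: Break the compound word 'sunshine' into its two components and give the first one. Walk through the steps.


Split 'sunshine' into 'sun' + 'shine'. The first part is 'sun'.

sun


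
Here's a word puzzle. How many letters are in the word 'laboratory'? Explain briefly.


Spell out 'laboratory' and number each letter: l(1), a(2), b(3), o(4), r(5), a(6), t(7), o(8), r(9), y(10). Total: 10 letters.

10


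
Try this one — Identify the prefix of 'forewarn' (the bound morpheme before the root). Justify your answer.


The word 'forewarn' = 'fore' (prefix) + 'warn' (root). The prefix is 'fore'.

fore


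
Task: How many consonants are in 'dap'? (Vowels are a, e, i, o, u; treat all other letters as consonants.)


Consonants in 'dap': d, p = 2 consonants.

2


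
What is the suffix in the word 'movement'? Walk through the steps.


The word 'movement' = 'move' (root) + '-ment' (suffix). The suffix is '-ment'.

ment


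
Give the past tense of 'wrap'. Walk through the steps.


Apply rule: Double final consonant and add -ed. 'wrap' becomes 'wrapped'.

wrapped


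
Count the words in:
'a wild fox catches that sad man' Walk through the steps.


Split into words: a | wild | fox | catches | that | sad | man = 7 words.

7


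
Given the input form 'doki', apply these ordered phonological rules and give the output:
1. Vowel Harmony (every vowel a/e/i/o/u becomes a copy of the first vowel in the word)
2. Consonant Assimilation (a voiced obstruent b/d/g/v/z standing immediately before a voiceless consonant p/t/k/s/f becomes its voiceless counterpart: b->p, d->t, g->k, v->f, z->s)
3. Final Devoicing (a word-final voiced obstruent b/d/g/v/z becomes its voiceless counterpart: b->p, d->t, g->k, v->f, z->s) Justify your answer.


Starting form: 'doki'
Rule 1: Vowel Harmony: all vowels become 'o' (matching first vowel). 'doki' -> 'doko'
Rule 2: Consonant Assimilation: no voiced obstruent (b/d/g/v/z) stands immediately before a voiceless consonant (p/t/k/s/f). No change.
Rule 3: Final Devoicing: the word ends in the vowel 'o', not a consonant. No change.
Final form: 'doko'

doko


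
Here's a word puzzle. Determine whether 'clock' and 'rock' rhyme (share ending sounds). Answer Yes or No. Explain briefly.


Rime (stressed vowel + following sounds) of 'clock': -ock = /ɒk/
Rime of 'rock': -ock = /ɒk/
/ɒk/ and /ɒk/ are the same ending sound, so the words rhyme.

Yes


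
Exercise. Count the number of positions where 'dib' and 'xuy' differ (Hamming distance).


Alignment:
Position 1: 'd' vs 'x' = DIFFER
Position 2: 'i' vs 'u' = DIFFER
Position 3: 'b' vs 'y' = DIFFER
Total differences: 3

3


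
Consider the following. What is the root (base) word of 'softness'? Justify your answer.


Remove suffix '-ness' from 'softness' to get root 'soft'.

soft


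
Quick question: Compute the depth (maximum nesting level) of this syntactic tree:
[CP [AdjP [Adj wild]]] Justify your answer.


Count bracket nesting levels:
'[' at pos 0: depth = 1
'[' at pos 4: depth = 2
'[' at pos 10: depth = 3
Maximum depth reached: 3

3


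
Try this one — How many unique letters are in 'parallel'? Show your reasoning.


Unique letters in 'parallel': {a, e, l, p, r} = 5 distinct letters.

5


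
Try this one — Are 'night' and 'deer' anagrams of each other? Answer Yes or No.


Sorted letters of 'night': 'ghint'
Sorted letters of 'deer': 'deer'
They do not match.

No


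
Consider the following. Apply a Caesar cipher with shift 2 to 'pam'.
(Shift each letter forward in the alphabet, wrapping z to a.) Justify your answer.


Shift each letter by 2: p -> r, a -> c, m -> o. Result: 'rco'.

rco


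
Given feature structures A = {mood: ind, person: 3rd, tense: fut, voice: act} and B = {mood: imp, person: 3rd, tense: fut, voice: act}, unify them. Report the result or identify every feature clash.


Compare features:
mood: A=ind vs B=imp -> CLASH
person: A=3rd vs B=3rd -> unified: 3rd
tense: A=fut vs B=fut -> unified: fut
voice: A=act vs B=act -> unified: act
Clash detected on feature 'mood' (ind vs imp); unification fails.

CLASH on 'mood' (ind vs imp)


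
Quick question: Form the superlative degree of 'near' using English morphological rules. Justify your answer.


Apply superlative formation (add -est): 'near' -> 'nearest'.

nearest


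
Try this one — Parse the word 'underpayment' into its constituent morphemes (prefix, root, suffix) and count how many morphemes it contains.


Step 1: Identify prefix: 'under' (meaning: beneath/insufficient)
Step 2: Identify root: 'pay'
Step 3: Identify suffix(es): 'ment'
Decomposition: under- (prefix: beneath/insufficient) + pay (root) + -ment (suffix: action/result)
Total morphemes: 3

3 morphemes (under- (prefix: beneath/insufficient) + pay (root) + -ment (suffix: action/result))


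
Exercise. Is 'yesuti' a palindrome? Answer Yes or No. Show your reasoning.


Forward: 'yesuti'
Reversed: 'itusey'
They differ.

No


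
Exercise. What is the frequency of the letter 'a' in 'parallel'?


Letter 'a' in 'parallel': found at position(s) 2, 4 = 2 occurrence(s).

2


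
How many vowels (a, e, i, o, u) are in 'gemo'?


Vowels in 'gemo': e, o = 2 vowels.

2


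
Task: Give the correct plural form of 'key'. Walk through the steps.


Apply rule: Add -s. 'key' becomes 'keys'.

keys


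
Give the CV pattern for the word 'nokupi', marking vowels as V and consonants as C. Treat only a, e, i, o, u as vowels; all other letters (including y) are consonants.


Letter mapping: n = C, o = V, k = C, u = V, p = C, i = V.

CVCVCV


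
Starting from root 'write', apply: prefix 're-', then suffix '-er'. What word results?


Step 1: Add prefix 're-' to 'write' = 'rewrite'
Step 2: Add suffix '-er' to 'rewrite' = 'rewriter'

rewriter


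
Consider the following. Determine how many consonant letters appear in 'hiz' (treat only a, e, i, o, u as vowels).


Consonants in 'hiz': h, z = 2 consonants.

2


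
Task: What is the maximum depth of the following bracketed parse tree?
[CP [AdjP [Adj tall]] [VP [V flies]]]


Count bracket nesting levels:
'[' at pos 0: depth = 1
'[' at pos 4: depth = 2
'[' at pos 10: depth = 3
'[' at pos 22: depth = 2
'[' at pos 26: depth = 3
Maximum depth reached: 3

3


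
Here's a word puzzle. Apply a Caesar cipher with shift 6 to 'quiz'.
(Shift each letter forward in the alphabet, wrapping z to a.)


Shift each letter by 6: q -> w, u -> a, i -> o, z -> f. Result: 'waof'.

waof


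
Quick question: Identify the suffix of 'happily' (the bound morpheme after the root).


The word 'happily' = 'happy' (root) + '-ly' (suffix). The suffix is '-ly'.

ly


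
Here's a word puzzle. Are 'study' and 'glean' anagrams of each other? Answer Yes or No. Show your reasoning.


Sorted letters of 'study': 'dstuy'
Sorted letters of 'glean': 'aegln'
They do not match.

No


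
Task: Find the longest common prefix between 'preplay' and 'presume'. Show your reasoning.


Compare from the start: 3 characters match: 'pre'. Mismatch at position 4: 'p' vs 's'.

pre


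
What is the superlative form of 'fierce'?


Apply superlative formation (ends in e: add -st): 'fierce' -> 'fiercest'.

fiercest


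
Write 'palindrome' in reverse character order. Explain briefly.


Reverse 'palindrome' character by character: 'emordnilap'.

emordnilap


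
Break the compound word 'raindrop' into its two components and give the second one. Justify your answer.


Split 'raindrop' into 'rain' + 'drop'. The second part is 'drop'.

drop


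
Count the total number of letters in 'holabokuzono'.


Spell out 'holabokuzono' and number each letter: h(1), o(2), l(3), a(4), b(5), o(6), k(7), u(8), z(9), o(10), n(11), o(12). Total: 12 letters.

12


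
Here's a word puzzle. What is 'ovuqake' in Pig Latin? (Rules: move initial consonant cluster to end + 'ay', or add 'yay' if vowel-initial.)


'ovuqake' starts with a vowel, so add 'yay': 'ovuqakeyay'.

ovuqakeyay


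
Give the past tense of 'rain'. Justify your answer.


Apply rule: Add -ed. 'rain' becomes 'rained'.

rained


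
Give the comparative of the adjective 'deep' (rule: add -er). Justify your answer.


Apply comparative formation (add -er): 'deep' -> 'deeper'.

deeper


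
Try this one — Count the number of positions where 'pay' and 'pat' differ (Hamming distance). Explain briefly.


Alignment:
Position 1: 'p' vs 'p' = match
Position 2: 'a' vs 'a' = match
Position 3: 'y' vs 't' = DIFFER
Total differences: 1

1


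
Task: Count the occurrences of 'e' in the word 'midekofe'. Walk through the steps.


Letter 'e' in 'midekofe': found at position(s) 4, 8 = 2 occurrence(s).

2


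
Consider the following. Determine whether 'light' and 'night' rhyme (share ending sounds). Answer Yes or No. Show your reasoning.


Rime (stressed vowel + following sounds) of 'light': -ight = /aɪt/
Rime of 'night': -ight = /aɪt/
/aɪt/ and /aɪt/ are the same ending sound, so the words rhyme.

Yes


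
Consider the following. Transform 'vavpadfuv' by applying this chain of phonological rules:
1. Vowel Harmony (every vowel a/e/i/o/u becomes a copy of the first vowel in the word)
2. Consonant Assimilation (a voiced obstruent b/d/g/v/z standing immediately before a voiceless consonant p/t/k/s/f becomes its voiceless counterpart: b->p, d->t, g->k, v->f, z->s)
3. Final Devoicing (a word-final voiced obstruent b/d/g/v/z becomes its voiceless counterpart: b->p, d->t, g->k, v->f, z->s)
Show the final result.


Starting form: 'vavpadfuv'
Rule 1: Vowel Harmony: all vowels become 'a' (matching first vowel). 'vavpadfuv' -> 'vavpadfav'
Rule 2: Consonant Assimilation: voiced obstruent before voiceless consonant becomes voiceless ('vp' -> 'fp', 'df' -> 'tf'). 'vavpadfav' -> 'vafpatfav'
Rule 3: Final Devoicing: word-final voiced obstruent 'v' becomes voiceless 'f'. 'vafpatfav' -> 'vafpatfaf'
Final form: 'vafpatfaf'

vafpatfaf


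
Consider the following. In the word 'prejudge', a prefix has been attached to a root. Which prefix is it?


The word 'prejudge' = 'pre' (prefix) + 'judge' (root). The prefix is 'pre'.

pre


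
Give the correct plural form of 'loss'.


Apply rule: Add -es (sibilant/fricative ending). 'loss' becomes 'losses'.

losses


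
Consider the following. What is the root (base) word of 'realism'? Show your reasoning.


Remove suffix '-ism' from 'realism' to get root 'real'.

real


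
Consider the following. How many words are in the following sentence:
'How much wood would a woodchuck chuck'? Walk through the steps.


Split into words: How | much | wood | would | a | woodchuck | chuck = 7 words.

7


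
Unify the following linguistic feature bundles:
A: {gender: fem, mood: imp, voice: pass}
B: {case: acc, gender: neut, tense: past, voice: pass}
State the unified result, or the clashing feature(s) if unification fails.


Compare features:
case: A=_ vs B=acc -> unified: acc
gender: A=fem vs B=neut -> CLASH
mood: A=imp vs B=_ -> unified: imp
tense: A=_ vs B=past -> unified: past
voice: A=pass vs B=pass -> unified: pass
Clash detected on feature 'gender' (fem vs neut); unification fails.

CLASH on 'gender' (fem vs neut)


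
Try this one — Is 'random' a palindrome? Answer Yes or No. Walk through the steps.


Forward: 'random'
Reversed: 'modnar'
They differ.

No


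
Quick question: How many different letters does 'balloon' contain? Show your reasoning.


Unique letters in 'balloon': {a, b, l, n, o} = 5 distinct letters.

5


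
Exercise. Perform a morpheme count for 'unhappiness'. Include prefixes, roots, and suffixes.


Decomposition: un- (prefix) + happy (root) + -ness (suffix) = 3 morpheme(s)

3 morphemes


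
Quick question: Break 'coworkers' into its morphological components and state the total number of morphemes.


Step 1: Identify prefix: 'co' (meaning: together)
Step 2: Identify root: 'work'
Step 3: Identify suffix(es): 'er, s'
Decomposition: co- (prefix: together) + work (root) + -er (suffix: one who) + -s (plural)
Total morphemes: 4

4 morphemes (co- (prefix: together) + work (root) + -er (suffix: one who) + -s (plural))


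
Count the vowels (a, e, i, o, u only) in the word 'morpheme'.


Vowels in 'morpheme': o, e, e = 3 vowels.

3


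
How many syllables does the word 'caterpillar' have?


Break 'caterpillar' into syllables: cat-er-pil-lar -> cat | er | pil | lar = 4 syllables

4 syllables


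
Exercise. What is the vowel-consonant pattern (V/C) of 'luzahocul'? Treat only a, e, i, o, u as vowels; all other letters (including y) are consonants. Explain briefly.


Letter mapping: l = C, u = V, z = C, a = V, h = C, o = V, c = C, u = V, l = C.

CVCVCVCVC


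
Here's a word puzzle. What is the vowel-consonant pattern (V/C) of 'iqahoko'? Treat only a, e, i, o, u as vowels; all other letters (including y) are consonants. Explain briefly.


Letter mapping: i = V, q = C, a = V, h = C, o = V, k = C, o = V.

VCVCVCV


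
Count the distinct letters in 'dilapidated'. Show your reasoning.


Unique letters in 'dilapidated': {a, d, e, i, l, p, t} = 7 distinct letters.

7


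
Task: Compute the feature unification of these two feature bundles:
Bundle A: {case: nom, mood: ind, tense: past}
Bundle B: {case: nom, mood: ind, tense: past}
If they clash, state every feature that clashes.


Compare features:
case: A=nom vs B=nom -> unified: nom
mood: A=ind vs B=ind -> unified: ind
tense: A=past vs B=past -> unified: past
No clashes found.

Unified: {case: nom, mood: ind, tense: past}


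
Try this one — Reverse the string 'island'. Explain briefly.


Reverse 'island' character by character: 'dnalsi'.

dnalsi


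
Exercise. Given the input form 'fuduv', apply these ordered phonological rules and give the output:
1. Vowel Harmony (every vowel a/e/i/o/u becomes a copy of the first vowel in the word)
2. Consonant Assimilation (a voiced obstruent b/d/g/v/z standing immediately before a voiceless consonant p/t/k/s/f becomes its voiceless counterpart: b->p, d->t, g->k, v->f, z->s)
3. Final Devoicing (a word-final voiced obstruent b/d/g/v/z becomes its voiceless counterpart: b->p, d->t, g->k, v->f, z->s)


Starting form: 'fuduv'
Rule 1: Vowel Harmony: all vowels already match. No change.
Rule 2: Consonant Assimilation: no voiced obstruent (b/d/g/v/z) stands immediately before a voiceless consonant (p/t/k/s/f). No change.
Rule 3: Final Devoicing: word-final voiced obstruent 'v' becomes voiceless 'f'. 'fuduv' -> 'fuduf'
Final form: 'fuduf'

fuduf


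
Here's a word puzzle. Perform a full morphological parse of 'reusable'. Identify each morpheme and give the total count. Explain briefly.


Step 1: Identify prefix: 're' (meaning: again)
Step 2: Identify root: 'use'
Step 3: Identify suffix(es): 'able'
Decomposition: re- (prefix: again) + use (root) + -able (suffix: capable of)
Total morphemes: 3

3 morphemes (re- (prefix: again) + use (root) + -able (suffix: capable of))


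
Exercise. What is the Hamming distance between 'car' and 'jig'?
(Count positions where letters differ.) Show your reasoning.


Alignment:
Position 1: 'c' vs 'j' = DIFFER
Position 2: 'a' vs 'i' = DIFFER
Position 3: 'r' vs 'g' = DIFFER
Total differences: 3

3


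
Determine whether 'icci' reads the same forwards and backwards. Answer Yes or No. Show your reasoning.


Forward: 'icci'
Reversed: 'icci'
They are identical.

Yes


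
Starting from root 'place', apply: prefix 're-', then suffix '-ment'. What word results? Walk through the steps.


Step 1: Add prefix 're-' to 'place' = 'replace'
Step 2: Add suffix '-ment' to 'replace' = 'replacement'

replacement


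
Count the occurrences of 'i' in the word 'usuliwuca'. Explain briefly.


Letter 'i' in 'usuliwuca': found at position(s) 5 = 1 occurrence(s).

1


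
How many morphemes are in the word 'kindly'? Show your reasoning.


Decomposition: kind (root) + -ly (suffix) = 2 morpheme(s)

2 morphemes


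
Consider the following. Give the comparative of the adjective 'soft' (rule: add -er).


Apply comparative formation (add -er): 'soft' -> 'softer'.

softer


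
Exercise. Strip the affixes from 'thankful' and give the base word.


Remove suffix '-ful' from 'thankful' to get root 'thank'.

thank


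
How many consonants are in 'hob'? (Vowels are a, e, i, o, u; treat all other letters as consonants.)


Consonants in 'hob': h, b = 2 consonants.

2


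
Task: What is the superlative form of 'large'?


Apply superlative formation (ends in e: add -st): 'large' -> 'largest'.

largest


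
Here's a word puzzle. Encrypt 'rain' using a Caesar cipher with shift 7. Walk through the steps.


Shift each letter by 7: r -> y, a -> h, i -> p, n -> u. Result: 'yhpu'.

yhpu


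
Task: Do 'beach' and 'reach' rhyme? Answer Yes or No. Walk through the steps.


Rime (stressed vowel + following sounds) of 'beach': -each = /iːtʃ/
Rime of 'reach': -each = /iːtʃ/
/iːtʃ/ and /iːtʃ/ are the same ending sound, so the words rhyme.

Yes


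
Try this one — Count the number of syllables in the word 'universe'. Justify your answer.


Break 'universe' into syllables: u-ni-verse -> u | ni | verse = 3 syllables

3 syllables


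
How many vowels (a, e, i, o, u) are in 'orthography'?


Vowels in 'orthography': o, o, a = 3 vowels.

3


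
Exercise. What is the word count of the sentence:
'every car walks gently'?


Split into words: every | car | walks | gently = 4 words.

4


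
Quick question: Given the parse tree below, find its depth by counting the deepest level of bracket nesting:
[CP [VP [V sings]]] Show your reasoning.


Count bracket nesting levels:
'[' at pos 0: depth = 1
'[' at pos 4: depth = 2
'[' at pos 8: depth = 3
Maximum depth reached: 3

3


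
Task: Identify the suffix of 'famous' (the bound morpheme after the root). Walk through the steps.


The word 'famous' = 'fame' (root) + '-ous' (suffix). The suffix is '-ous'.

ous


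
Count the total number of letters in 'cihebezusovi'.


Spell out 'cihebezusovi' and number each letter: c(1), i(2), h(3), e(4), b(5), e(6), z(7), u(8), s(9), o(10), v(11), i(12). Total: 12 letters.

12


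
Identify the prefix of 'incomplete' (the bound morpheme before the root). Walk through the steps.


The word 'incomplete' = 'in' (prefix) + 'complete' (root). The prefix is 'in'.

in


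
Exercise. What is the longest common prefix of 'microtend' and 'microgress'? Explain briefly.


Compare from the start: 5 characters match: 'micro'. Mismatch at position 6: 't' vs 'g'.

micro


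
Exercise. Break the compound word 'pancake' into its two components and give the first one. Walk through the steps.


Split 'pancake' into 'pan' + 'cake'. The first part is 'pan'.

pan


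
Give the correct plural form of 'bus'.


Apply rule: Add -es (sibilant/fricative ending). 'bus' becomes 'buses'.

buses


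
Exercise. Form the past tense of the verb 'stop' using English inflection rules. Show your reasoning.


Apply rule: Double final consonant and add -ed. 'stop' becomes 'stopped'.

stopped


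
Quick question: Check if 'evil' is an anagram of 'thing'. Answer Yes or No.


Sorted letters of 'evil': 'eilv'
Sorted letters of 'thing': 'ghint'
They do not match.

No


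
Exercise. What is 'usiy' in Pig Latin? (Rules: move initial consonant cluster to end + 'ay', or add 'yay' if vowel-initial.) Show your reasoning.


'usiy' starts with a vowel, so add 'yay': 'usiyyay'.

usiyyay


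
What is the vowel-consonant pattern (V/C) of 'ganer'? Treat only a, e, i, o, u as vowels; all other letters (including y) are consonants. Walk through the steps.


Letter mapping: g = C, a = V, n = C, e = V, r = C.

CVCVC


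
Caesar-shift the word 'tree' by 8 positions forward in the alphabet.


Shift each letter by 8: t -> b, r -> z, e -> m, e -> m. Result: 'bzmm'.

bzmm


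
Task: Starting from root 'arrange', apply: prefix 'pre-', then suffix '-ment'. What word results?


Step 1: Add prefix 'pre-' to 'arrange' = 'prearrange'
Step 2: Add suffix '-ment' to 'prearrange' = 'prearrangement'

prearrangement


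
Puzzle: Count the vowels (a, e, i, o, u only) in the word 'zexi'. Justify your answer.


Vowels in 'zexi': e, i = 2 vowels.

2


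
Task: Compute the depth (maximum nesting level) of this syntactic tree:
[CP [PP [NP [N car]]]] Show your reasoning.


Count bracket nesting levels:
'[' at pos 0: depth = 1
'[' at pos 4: depth = 2
'[' at pos 8: depth = 3
'[' at pos 12: depth = 4
Maximum depth reached: 4

4


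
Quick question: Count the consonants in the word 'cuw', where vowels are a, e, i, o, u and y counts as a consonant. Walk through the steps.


Consonants in 'cuw': c, w = 2 consonants.

2


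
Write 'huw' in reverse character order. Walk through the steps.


Reverse 'huw' character by character: 'wuh'.

wuh


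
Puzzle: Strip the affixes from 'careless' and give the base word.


Remove suffix '-less' from 'careless' to get root 'care'.

care


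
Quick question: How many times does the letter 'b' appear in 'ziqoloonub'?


Letter 'b' in 'ziqoloonub': found at position(s) 10 = 1 occurrence(s).

1


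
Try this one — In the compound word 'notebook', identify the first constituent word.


Split 'notebook' into 'note' + 'book'. The first part is 'note'.

note


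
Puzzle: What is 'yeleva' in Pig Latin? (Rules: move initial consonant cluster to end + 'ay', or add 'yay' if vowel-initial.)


'yeleva': move consonant cluster 'y' to end and add 'ay': 'elevayay'.

elevayay


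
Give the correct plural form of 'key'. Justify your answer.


Apply rule: Add -s. 'key' becomes 'keys'.

keys


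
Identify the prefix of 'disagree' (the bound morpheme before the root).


The word 'disagree' = 'dis' (prefix) + 'agree' (root). The prefix is 'dis'.

dis


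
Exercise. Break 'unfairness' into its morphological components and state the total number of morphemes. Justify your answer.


Step 1: Identify prefix: 'un' (meaning: not/reverse)
Step 2: Identify root: 'fair'
Step 3: Identify suffix(es): 'ness'
Decomposition: un- (prefix: not/reverse) + fair (root) + -ness (suffix: state of)
Total morphemes: 3

3 morphemes (un- (prefix: not/reverse) + fair (root) + -ness (suffix: state of))


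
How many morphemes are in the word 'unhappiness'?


Decomposition: un- (prefix) + happy (root) + -ness (suffix) = 3 morpheme(s)

3 morphemes


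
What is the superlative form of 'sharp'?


Apply superlative formation (add -est): 'sharp' -> 'sharpest'.

sharpest


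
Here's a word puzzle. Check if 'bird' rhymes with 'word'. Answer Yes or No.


Rime (stressed vowel + following sounds) of 'bird': -ird = /ɜːrd/
Rime of 'word': -ord = /ɜːrd/
/ɜːrd/ and /ɜːrd/ are the same ending sound, so the words rhyme.

Yes


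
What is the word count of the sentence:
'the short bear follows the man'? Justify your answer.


Split into words: the | short | bear | follows | the | man = 6 words.

6


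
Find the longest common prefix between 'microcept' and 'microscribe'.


Compare from the start: 5 characters match: 'micro'. Mismatch at position 6: 'c' vs 's'.

micro


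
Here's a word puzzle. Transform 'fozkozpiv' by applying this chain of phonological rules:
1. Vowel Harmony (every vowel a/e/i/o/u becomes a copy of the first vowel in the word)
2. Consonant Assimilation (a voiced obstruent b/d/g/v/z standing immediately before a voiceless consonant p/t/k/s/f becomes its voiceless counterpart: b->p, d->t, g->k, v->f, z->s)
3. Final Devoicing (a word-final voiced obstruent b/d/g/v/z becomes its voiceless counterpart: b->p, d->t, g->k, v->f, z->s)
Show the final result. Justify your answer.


Starting form: 'fozkozpiv'
Rule 1: Vowel Harmony: all vowels become 'o' (matching first vowel). 'fozkozpiv' -> 'fozkozpov'
Rule 2: Consonant Assimilation: voiced obstruent before voiceless consonant becomes voiceless ('zk' -> 'sk', 'zp' -> 'sp'). 'fozkozpov' -> 'foskospov'
Rule 3: Final Devoicing: word-final voiced obstruent 'v' becomes voiceless 'f'. 'foskospov' -> 'foskospof'
Final form: 'foskospof'

foskospof


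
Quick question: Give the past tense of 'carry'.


Apply rule: Change -y to -ied. 'carry' becomes 'carried'.

carried


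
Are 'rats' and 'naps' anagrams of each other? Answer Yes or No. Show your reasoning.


Sorted letters of 'rats': 'arst'
Sorted letters of 'naps': 'anps'
They do not match.

No


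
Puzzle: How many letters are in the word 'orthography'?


Spell out 'orthography' and number each letter: o(1), r(2), t(3), h(4), o(5), g(6), r(7), a(8), p(9), h(10), y(11). Total: 11 letters.

11


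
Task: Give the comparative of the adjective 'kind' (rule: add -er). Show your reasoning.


Apply comparative formation (add -er): 'kind' -> 'kinder'.

kinder


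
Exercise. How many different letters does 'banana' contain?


Unique letters in 'banana': {a, b, n} = 3 distinct letters.

3


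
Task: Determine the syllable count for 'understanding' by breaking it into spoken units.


Break 'understanding' into syllables: un-der-stand-ing -> un | der | stand | ing = 4 syllables

4 syllables


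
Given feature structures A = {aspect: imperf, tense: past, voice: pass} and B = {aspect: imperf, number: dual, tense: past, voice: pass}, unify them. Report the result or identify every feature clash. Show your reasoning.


Compare features:
aspect: A=imperf vs B=imperf -> unified: imperf
number: A=_ vs B=dual -> unified: dual
tense: A=past vs B=past -> unified: past
voice: A=pass vs B=pass -> unified: pass
No clashes found.

Unified: {aspect: imperf, number: dual, tense: past, voice: pass}


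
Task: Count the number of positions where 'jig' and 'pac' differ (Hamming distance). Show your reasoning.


Alignment:
Position 1: 'j' vs 'p' = DIFFER
Position 2: 'i' vs 'a' = DIFFER
Position 3: 'g' vs 'c' = DIFFER
Total differences: 3

3


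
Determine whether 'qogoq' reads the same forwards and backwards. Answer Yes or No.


Forward: 'qogoq'
Reversed: 'qogoq'
They are identical.

Yes


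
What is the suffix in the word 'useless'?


The word 'useless' = 'use' (root) + '-less' (suffix). The suffix is '-less'.

less


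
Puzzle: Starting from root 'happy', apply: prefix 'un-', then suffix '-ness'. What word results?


Step 1: Add prefix 'un-' to 'happy' = 'unhappy'
Step 2: Add suffix '-ness' to 'unhappy' = 'unhappiness'

unhappiness


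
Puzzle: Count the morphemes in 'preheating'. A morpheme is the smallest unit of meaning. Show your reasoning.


Decomposition: pre- (prefix) + heat (root) + -ing (suffix) = 3 morpheme(s)

3 morphemes


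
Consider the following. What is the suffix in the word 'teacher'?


The word 'teacher' = 'teach' (root) + '-er' (suffix). The suffix is '-er'.

er


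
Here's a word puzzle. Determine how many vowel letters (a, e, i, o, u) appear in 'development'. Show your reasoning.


Vowels in 'development': e, e, o, e = 4 vowels.

4


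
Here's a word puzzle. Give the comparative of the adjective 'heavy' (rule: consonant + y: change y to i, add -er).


Apply comparative formation (consonant + y: change y to i, add -er): 'heavy' -> 'heavier'.

heavier


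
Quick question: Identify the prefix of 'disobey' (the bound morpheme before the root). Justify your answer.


The word 'disobey' = 'dis' (prefix) + 'obey' (root). The prefix is 'dis'.

dis


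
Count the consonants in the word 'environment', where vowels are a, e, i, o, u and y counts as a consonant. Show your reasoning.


Consonants in 'environment': n, v, r, n, m, n, t = 7 consonants.

7


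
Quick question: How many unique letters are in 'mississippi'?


Unique letters in 'mississippi': {i, m, p, s} = 4 distinct letters.

4


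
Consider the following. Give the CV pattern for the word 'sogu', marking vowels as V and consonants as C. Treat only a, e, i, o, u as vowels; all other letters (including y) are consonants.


Letter mapping: s = C, o = V, g = C, u = V.

CVCV


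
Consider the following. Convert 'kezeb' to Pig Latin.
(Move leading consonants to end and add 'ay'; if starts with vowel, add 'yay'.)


'kezeb': move consonant cluster 'k' to end and add 'ay': 'ezebkay'.

ezebkay


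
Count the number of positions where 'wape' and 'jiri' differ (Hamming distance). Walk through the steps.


Alignment:
Position 1: 'w' vs 'j' = DIFFER
Position 2: 'a' vs 'i' = DIFFER
Position 3: 'p' vs 'r' = DIFFER
Position 4: 'e' vs 'i' = DIFFER
Total differences: 4

4


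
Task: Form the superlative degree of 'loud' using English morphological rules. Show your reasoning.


Apply superlative formation (add -est): 'loud' -> 'loudest'.

loudest


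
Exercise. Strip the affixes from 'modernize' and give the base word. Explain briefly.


Remove suffix '-ize' from 'modernize' to get root 'modern'.

modern


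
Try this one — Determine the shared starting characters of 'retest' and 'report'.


Compare from the start: 2 characters match: 're'. Mismatch at position 3: 't' vs 'p'.

re


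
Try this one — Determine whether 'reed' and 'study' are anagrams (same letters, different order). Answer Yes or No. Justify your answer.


Sorted letters of 'reed': 'deer'
Sorted letters of 'study': 'dstuy'
They do not match.

No


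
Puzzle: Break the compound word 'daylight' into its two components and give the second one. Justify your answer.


Split 'daylight' into 'day' + 'light'. The second part is 'light'.

light


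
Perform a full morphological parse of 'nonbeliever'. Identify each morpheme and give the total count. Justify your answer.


Step 1: Identify prefix: 'non' (meaning: not)
Step 2: Identify root: 'believe'
Step 3: Identify suffix(es): 'er'
Decomposition: non- (prefix: not) + believe (root) + -er (suffix: one who)
Total morphemes: 3

3 morphemes (non- (prefix: not) + believe (root) + -er (suffix: one who))
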